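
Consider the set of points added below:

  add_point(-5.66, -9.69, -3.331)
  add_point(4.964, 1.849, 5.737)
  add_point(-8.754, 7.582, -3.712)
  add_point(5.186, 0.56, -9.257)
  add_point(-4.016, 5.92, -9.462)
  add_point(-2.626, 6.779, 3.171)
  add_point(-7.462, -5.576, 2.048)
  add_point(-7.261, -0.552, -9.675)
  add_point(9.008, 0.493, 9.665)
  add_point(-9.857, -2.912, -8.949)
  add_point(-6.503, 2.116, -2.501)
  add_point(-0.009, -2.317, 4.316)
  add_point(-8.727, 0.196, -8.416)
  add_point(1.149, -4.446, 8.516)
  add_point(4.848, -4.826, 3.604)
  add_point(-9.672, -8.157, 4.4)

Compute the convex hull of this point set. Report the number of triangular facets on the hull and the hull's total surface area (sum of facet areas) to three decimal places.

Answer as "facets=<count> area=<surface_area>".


Hull vertices (12/16): indices [0, 2, 3, 4, 5, 7, 8, 9, 12, 13, 14, 15].

Facet areas (half cross-product norm):
  f1: (p3, p0, p9) → 72.8797
  f2: (p15, p2, p9) → 84.1468
  f3: (p15, p0, p9) → 42.3588
  f4: (p7, p3, p9) → 14.2064
  f5: (p4, p7, p3) → 38.4995
  f6: (p4, p7, p9) → 5.4569
  f7: (p14, p3, p8) → 58.5706
  f8: (p14, p3, p0) → 89.3086
  f9: (p5, p15, p2) → 75.7482
  f10: (p5, p4, p2) → 35.0065
  f11: (p5, p3, p8) → 114.8194
  f12: (p5, p4, p3) → 67.6245
  f13: (p12, p2, p9) → 7.3077
  f14: (p12, p4, p9) → 5.4809
  f15: (p12, p4, p2) → 26.9818
  f16: (p13, p15, p0) → 53.6792
  f17: (p13, p14, p0) → 41.5497
  f18: (p13, p14, p8) → 26.7199
  f19: (p13, p5, p8) → 59.9638
  f20: (p13, p5, p15) → 78.2682
Σ area = 998.577

Euler: V−E+F = 12−30+20 = 2.

facets=20 area=998.577


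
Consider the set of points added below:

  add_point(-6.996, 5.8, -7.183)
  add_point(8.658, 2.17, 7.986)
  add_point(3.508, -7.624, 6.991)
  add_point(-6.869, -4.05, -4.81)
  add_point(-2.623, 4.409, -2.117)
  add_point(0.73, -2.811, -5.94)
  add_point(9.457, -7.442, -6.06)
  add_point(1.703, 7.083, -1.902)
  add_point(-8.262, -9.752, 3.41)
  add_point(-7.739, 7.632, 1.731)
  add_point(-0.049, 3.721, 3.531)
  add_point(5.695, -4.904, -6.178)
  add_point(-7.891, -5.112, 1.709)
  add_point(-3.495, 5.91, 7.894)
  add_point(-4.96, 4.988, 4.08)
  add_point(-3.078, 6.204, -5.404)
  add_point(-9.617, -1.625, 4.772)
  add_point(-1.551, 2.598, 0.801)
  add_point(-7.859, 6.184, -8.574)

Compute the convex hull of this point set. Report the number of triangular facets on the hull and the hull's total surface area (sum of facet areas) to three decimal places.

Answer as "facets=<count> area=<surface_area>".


Hull vertices (10/19): indices [1, 2, 3, 6, 7, 8, 9, 13, 16, 18].

Triangle areas on the boundary:
  f1: (p18, p9, p16) → 50.8694
  f2: (p2, p1, p6) → 79.0875
  f3: (p13, p9, p16) → 35.6791
  f4: (p13, p2, p16) → 71.4151
  f5: (p13, p2, p1) → 69.4258
  f6: (p8, p18, p16) → 61.3374
  f7: (p8, p2, p16) → 52.0398
  f8: (p8, p2, p6) → 88.7600
  f9: (p3, p18, p6) → 88.5835
  f10: (p3, p8, p6) → 84.1708
  f11: (p3, p8, p18) → 33.5467
  f12: (p7, p18, p9) → 49.3487
  f13: (p7, p18, p6) → 97.8865
  f14: (p7, p13, p9) → 37.7667
  f15: (p7, p13, p1) → 64.7244
  f16: (p7, p1, p6) → 102.4962
Σ area = 1067.138

Check V−E+F: 10 − 24 + 16 = 2.

facets=16 area=1067.138


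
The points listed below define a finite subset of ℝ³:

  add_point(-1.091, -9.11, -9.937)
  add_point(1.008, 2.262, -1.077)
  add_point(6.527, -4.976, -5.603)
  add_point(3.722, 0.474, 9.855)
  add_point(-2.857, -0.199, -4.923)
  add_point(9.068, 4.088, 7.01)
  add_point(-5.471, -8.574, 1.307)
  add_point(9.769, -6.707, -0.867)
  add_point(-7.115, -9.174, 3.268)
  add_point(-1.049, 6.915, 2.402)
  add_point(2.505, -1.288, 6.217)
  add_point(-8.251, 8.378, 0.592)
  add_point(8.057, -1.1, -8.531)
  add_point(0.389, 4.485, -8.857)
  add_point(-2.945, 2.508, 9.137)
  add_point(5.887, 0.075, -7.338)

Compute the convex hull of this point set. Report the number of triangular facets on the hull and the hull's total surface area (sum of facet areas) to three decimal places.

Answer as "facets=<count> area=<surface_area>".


facets=16 area=1062.743

Extreme-point indices: [0, 3, 5, 7, 8, 9, 11, 12, 13, 14] — 10 of 16 on the boundary.

Triangle areas on the boundary:
  f1: (p0, p8, p11) → 128.2608
  f2: (p0, p8, p7) → 100.5676
  f3: (p3, p8, p7) → 107.2804
  f4: (p13, p0, p11) → 88.2704
  f5: (p14, p8, p11) → 79.8833
  f6: (p14, p3, p8) → 47.9006
  f7: (p12, p0, p7) → 58.3269
  f8: (p12, p13, p0) → 56.6333
  f9: (p5, p12, p13) → 77.4862
  f10: (p5, p3, p7) → 46.7460
  f11: (p5, p12, p7) → 64.5576
  f12: (p5, p14, p11) → 69.2962
  f13: (p5, p14, p3) → 20.9349
  f14: (p9, p13, p11) → 43.8083
  f15: (p9, p5, p11) → 7.9813
  f16: (p9, p5, p13) → 64.8087
Σ area = 1062.743

Euler characteristic 10−24+16 = 2 ✓


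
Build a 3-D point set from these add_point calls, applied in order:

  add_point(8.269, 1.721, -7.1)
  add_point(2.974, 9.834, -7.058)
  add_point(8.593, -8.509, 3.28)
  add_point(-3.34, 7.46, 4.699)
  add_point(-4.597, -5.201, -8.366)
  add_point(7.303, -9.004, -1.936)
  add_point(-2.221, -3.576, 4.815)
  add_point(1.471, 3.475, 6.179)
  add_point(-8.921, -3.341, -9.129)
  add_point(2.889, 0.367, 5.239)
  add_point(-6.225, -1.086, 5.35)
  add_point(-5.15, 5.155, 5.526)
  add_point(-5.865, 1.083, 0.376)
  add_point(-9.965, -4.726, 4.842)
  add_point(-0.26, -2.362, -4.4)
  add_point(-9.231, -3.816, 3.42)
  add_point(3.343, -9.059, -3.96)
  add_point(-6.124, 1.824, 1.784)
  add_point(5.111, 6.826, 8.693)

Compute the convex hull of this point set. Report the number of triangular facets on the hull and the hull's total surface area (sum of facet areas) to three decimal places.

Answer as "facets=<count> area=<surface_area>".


Extreme-point indices: [0, 1, 2, 3, 4, 5, 8, 11, 13, 16, 18] — 11 of 19 on the boundary.

Per-facet area ½‖(b−a)×(c−a)‖:
  f1: (p18, p2, p13) → 143.7932
  f2: (p3, p18, p1) → 63.4480
  f3: (p3, p8, p1) → 113.9588
  f4: (p0, p8, p1) → 83.7254
  f5: (p0, p18, p2) → 110.0096
  f6: (p0, p18, p1) → 76.3787
  f7: (p11, p8, p13) → 77.3866
  f8: (p11, p3, p8) → 25.4391
  f9: (p11, p18, p13) → 49.2181
  f10: (p11, p3, p18) → 13.2571
  f11: (p16, p2, p13) → 74.0462
  f12: (p16, p8, p13) → 96.2446
  f13: (p5, p0, p2) → 30.5667
  f14: (p5, p16, p2) → 9.0786
  f15: (p5, p16, p0) → 26.3859
  f16: (p4, p0, p8) → 27.2866
  f17: (p4, p16, p8) → 7.0722
  f18: (p4, p16, p0) → 59.9322
Σ area = 1087.228

Euler characteristic 11−27+18 = 2 ✓

facets=18 area=1087.228


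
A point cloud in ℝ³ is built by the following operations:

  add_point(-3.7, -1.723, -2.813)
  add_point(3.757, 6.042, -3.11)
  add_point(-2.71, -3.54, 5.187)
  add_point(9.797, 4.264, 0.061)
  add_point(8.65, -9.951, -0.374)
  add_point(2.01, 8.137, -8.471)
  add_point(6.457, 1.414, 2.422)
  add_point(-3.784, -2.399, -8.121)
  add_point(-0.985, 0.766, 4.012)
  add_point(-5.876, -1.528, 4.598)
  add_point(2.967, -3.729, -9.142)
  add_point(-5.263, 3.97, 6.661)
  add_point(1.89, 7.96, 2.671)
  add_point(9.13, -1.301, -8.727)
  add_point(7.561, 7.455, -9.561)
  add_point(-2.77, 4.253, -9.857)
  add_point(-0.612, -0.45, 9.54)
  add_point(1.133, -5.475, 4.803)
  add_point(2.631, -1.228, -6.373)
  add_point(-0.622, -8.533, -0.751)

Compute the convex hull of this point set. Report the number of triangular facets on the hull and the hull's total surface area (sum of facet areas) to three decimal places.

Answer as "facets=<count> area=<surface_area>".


facets=26 area=960.282

Hull vertices (15/20): indices [2, 3, 4, 5, 7, 9, 10, 11, 12, 13, 14, 15, 16, 17, 19].

Per-facet area ½‖(b−a)×(c−a)‖:
  f1: (p13, p4, p3) → 61.4651
  f2: (p16, p4, p3) → 99.0863
  f3: (p7, p15, p9) → 43.9355
  f4: (p17, p16, p4) → 20.1685
  f5: (p11, p15, p9) → 46.8247
  f6: (p11, p16, p9) → 19.2579
  f7: (p19, p7, p9) → 50.8099
  f8: (p19, p17, p4) → 30.0706
  f9: (p10, p13, p4) → 38.5991
  f10: (p10, p19, p4) → 46.9854
  f11: (p10, p19, p7) → 33.3524
  f12: (p10, p7, p15) → 24.1693
  f13: (p5, p11, p15) → 52.5059
  f14: (p12, p16, p3) → 50.6494
  f15: (p12, p11, p16) → 31.9688
  f16: (p12, p5, p11) → 45.2507
  f17: (p2, p19, p9) → 13.7619
  f18: (p2, p19, p17) → 14.1940
  f19: (p2, p16, p9) → 10.7867
  f20: (p2, p17, p16) → 12.3867
  f21: (p14, p13, p3) → 41.9648
  f22: (p14, p12, p3) → 47.2354
  f23: (p14, p12, p5) → 31.1087
  f24: (p14, p5, p15) → 14.0833
  f25: (p14, p10, p15) → 50.5497
  f26: (p14, p10, p13) → 29.1113
Σ area = 960.282

Check V−E+F: 15 − 39 + 26 = 2.


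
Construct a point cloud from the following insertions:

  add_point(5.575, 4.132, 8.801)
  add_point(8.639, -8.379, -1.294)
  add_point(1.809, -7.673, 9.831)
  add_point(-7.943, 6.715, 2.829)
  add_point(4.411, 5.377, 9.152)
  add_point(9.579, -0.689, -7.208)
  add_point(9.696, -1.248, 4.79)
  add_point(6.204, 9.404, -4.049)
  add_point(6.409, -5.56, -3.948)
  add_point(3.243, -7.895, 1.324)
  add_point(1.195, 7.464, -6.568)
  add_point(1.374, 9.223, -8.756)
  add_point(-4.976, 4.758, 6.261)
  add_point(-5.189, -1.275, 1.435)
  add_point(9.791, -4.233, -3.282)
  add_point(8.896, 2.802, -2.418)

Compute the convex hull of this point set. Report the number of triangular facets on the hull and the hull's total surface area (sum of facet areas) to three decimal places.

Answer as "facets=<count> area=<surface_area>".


Points on the hull: [0, 1, 2, 3, 4, 5, 6, 7, 8, 9, 11, 12, 13, 14, 15] (15 of 16).

Area of each hull facet:
  f1: (p4, p7, p3) → 91.1091
  f2: (p11, p7, p3) → 50.6561
  f3: (p12, p2, p3) → 22.3111
  f4: (p12, p4, p3) → 16.0286
  f5: (p12, p4, p2) → 63.7626
  f6: (p6, p15, p7) → 22.5758
  f7: (p5, p11, p7) → 37.4478
  f8: (p5, p15, p7) → 20.0794
  f9: (p5, p6, p14) → 20.1906
  f10: (p5, p6, p15) → 22.7073
  f11: (p1, p9, p2) → 21.1503
  f12: (p1, p6, p14) → 20.3107
  f13: (p1, p6, p2) → 52.2451
  f14: (p1, p5, p14) → 5.7941
  f15: (p13, p11, p3) → 63.6460
  f16: (p13, p2, p3) → 45.6175
  f17: (p13, p9, p2) → 45.6874
  f18: (p0, p4, p2) → 9.6061
  f19: (p0, p6, p2) → 43.7720
  f20: (p0, p4, p7) → 12.0792
  f21: (p0, p6, p7) → 53.2076
  f22: (p8, p13, p9) → 34.7615
  f23: (p8, p1, p9) → 13.0497
  f24: (p8, p1, p5) → 12.7663
  f25: (p8, p5, p11) → 40.9632
  f26: (p8, p13, p11) → 99.2046
Σ area = 940.730

Euler: V−E+F = 15−39+26 = 2.

facets=26 area=940.730


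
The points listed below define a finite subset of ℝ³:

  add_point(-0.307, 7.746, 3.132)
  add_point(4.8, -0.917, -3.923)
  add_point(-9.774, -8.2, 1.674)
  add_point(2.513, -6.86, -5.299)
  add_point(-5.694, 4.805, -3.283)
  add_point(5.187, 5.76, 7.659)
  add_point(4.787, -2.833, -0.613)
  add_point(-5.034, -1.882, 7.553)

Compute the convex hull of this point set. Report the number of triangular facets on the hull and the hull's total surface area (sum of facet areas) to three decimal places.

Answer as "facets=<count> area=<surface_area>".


facets=12 area=588.014

Extreme-point indices: [0, 1, 2, 3, 4, 5, 6, 7] — 8 of 8 on the boundary.

Per-facet area ½‖(b−a)×(c−a)‖:
  f1: (p4, p3, p2) → 89.3486
  f2: (p7, p0, p5) → 42.3620
  f3: (p7, p4, p2) → 61.5556
  f4: (p7, p4, p0) → 49.9056
  f5: (p1, p0, p5) → 44.9027
  f6: (p1, p4, p3) → 38.6086
  f7: (p1, p4, p0) → 50.0649
  f8: (p6, p7, p5) → 67.4709
  f9: (p6, p1, p5) → 22.1600
  f10: (p6, p1, p3) → 11.9764
  f11: (p6, p3, p2) → 46.7147
  f12: (p6, p7, p2) → 62.9435
Σ area = 588.014

Euler: V−E+F = 8−18+12 = 2.


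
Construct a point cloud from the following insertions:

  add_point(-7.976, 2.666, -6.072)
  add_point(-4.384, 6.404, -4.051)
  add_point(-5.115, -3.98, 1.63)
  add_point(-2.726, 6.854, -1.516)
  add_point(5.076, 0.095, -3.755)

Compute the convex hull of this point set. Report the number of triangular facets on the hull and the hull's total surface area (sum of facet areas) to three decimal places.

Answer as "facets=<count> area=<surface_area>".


facets=6 area=211.843

Extreme-point indices: [0, 1, 2, 3, 4] — 5 of 5 on the boundary.

Triangle areas on the boundary:
  f1: (p2, p4, p0) → 61.5195
  f2: (p3, p2, p0) → 41.4082
  f3: (p3, p2, p4) → 56.0713
  f4: (p1, p4, p0) → 31.1638
  f5: (p1, p3, p0) → 5.6456
  f6: (p1, p3, p4) → 16.0348
Σ area = 211.843

Check V−E+F: 5 − 9 + 6 = 2.


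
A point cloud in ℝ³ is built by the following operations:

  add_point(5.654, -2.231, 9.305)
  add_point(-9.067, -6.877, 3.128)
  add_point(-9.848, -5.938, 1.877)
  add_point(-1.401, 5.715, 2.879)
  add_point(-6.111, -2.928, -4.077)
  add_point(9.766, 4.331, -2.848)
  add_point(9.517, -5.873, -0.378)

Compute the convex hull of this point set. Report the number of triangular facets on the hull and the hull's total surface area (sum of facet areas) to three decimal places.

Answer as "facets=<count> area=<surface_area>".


7 of the 7 inputs are extreme points: [0, 1, 2, 3, 4, 5, 6].

Area of each hull facet:
  f1: (p0, p3, p5) → 73.7835
  f2: (p6, p0, p5) → 57.6585
  f3: (p4, p3, p2) → 46.0705
  f4: (p4, p3, p5) → 76.0887
  f5: (p4, p6, p5) → 83.8972
  f6: (p1, p6, p0) → 91.2655
  f7: (p1, p3, p2) → 12.5168
  f8: (p1, p0, p3) → 88.4015
  f9: (p1, p4, p2) → 5.5818
  f10: (p1, p4, p6) → 71.1748
Σ area = 606.439

Euler characteristic 7−15+10 = 2 ✓

facets=10 area=606.439


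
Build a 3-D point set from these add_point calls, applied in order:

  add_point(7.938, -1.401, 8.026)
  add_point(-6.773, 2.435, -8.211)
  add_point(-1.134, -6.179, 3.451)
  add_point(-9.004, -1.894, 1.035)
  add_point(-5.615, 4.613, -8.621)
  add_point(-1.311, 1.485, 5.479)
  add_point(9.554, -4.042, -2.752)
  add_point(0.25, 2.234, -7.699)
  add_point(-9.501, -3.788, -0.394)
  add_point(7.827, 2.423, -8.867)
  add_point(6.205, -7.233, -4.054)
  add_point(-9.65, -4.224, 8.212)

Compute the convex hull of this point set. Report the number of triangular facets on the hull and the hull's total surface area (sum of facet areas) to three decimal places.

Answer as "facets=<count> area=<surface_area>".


facets=18 area=812.256

Hull vertices (11/12): indices [0, 1, 2, 3, 4, 5, 6, 8, 9, 10, 11].

Per-facet area ½‖(b−a)×(c−a)‖:
  f1: (p0, p10, p6) → 25.5607
  f2: (p5, p4, p11) → 78.2178
  f3: (p5, p0, p11) → 45.0470
  f4: (p9, p0, p6) → 45.3137
  f5: (p9, p10, p6) → 21.5072
  f6: (p9, p5, p4) → 97.9677
  f7: (p9, p5, p0) → 82.2711
  f8: (p2, p0, p11) → 50.8751
  f9: (p2, p0, p10) → 57.6410
  f10: (p2, p8, p11) → 37.5534
  f11: (p2, p8, p10) → 47.0197
  f12: (p3, p4, p11) → 15.2189
  f13: (p3, p8, p11) → 8.7542
  f14: (p1, p8, p10) → 81.6552
  f15: (p1, p9, p4) → 16.1355
  f16: (p1, p9, p10) → 78.5978
  f17: (p1, p3, p4) → 10.4056
  f18: (p1, p3, p8) → 12.5148
Σ area = 812.256

Check V−E+F: 11 − 27 + 18 = 2.


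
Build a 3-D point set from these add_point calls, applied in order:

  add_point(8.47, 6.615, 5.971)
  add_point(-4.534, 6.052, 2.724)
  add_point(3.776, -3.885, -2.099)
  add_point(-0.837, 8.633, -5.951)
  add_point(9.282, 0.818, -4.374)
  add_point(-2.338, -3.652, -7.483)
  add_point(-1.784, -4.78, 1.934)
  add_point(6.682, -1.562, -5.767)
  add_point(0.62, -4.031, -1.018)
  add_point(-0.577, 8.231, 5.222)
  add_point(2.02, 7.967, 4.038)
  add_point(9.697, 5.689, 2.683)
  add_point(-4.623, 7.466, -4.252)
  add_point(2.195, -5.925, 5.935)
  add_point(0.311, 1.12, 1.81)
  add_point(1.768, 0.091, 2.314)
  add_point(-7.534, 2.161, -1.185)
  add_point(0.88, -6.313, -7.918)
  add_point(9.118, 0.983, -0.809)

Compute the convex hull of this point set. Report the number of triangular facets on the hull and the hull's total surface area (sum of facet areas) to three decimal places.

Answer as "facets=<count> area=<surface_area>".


facets=26 area=749.876

Hull vertices (15/19): indices [0, 1, 3, 4, 5, 6, 7, 9, 10, 11, 12, 13, 16, 17, 18].

Area of each hull facet:
  f1: (p5, p3, p17) → 21.9511
  f2: (p4, p3, p11) → 54.1153
  f3: (p12, p5, p16) → 33.9495
  f4: (p12, p5, p3) → 25.4293
  f5: (p1, p13, p16) → 43.7434
  f6: (p1, p12, p16) → 19.4421
  f7: (p0, p13, p11) → 25.3679
  f8: (p0, p3, p11) → 24.4737
  f9: (p0, p10, p3) → 30.0809
  f10: (p6, p13, p17) → 26.4506
  f11: (p6, p5, p17) → 19.9399
  f12: (p6, p13, p16) → 16.8844
  f13: (p6, p5, p16) → 40.5575
  f14: (p7, p3, p17) → 49.3693
  f15: (p7, p4, p3) → 23.9049
  f16: (p7, p13, p17) → 50.6260
  f17: (p7, p4, p13) → 24.9834
  f18: (p18, p13, p11) → 34.3716
  f19: (p18, p4, p11) → 8.2184
  f20: (p18, p4, p13) → 17.4891
  f21: (p9, p0, p10) → 6.4792
  f22: (p9, p1, p12) → 16.8389
  f23: (p9, p1, p13) → 36.1610
  f24: (p9, p0, p13) → 62.0139
  f25: (p9, p10, p3) → 14.7698
  f26: (p9, p12, p3) → 22.2651
Σ area = 749.876

Euler characteristic 15−39+26 = 2 ✓


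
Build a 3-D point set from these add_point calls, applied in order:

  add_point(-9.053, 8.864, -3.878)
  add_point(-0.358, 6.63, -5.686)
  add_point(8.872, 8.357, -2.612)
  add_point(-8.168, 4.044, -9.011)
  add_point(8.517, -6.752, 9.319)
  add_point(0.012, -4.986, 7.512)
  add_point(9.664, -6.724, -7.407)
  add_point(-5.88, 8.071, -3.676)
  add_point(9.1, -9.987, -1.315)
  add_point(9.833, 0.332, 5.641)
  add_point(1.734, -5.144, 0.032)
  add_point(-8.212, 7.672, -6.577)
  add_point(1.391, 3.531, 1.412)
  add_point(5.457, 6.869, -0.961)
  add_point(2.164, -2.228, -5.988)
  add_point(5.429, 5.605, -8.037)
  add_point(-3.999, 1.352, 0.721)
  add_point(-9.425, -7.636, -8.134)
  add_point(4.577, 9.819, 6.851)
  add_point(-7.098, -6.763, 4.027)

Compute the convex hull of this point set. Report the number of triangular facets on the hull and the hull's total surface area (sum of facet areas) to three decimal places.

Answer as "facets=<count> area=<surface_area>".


Extreme-point indices: [0, 2, 3, 4, 5, 6, 8, 9, 11, 15, 17, 18, 19] — 13 of 20 on the boundary.

Per-facet area ½‖(b−a)×(c−a)‖:
  f1: (p4, p18, p9) → 34.1899
  f2: (p0, p19, p17) → 100.3296
  f3: (p0, p19, p18) → 145.2534
  f4: (p2, p18, p9) → 52.0147
  f5: (p2, p0, p18) → 88.4141
  f6: (p6, p2, p9) → 81.7633
  f7: (p6, p2, p15) → 44.9126
  f8: (p5, p4, p18) → 68.5514
  f9: (p5, p19, p18) → 56.2313
  f10: (p5, p19, p4) → 16.8471
  f11: (p3, p0, p17) → 33.2422
  f12: (p3, p6, p17) → 111.3543
  f13: (p3, p6, p15) → 87.3942
  f14: (p8, p4, p9) → 44.2147
  f15: (p8, p6, p9) → 43.0197
  f16: (p8, p6, p17) → 66.1394
  f17: (p8, p19, p17) → 106.6726
  f18: (p8, p19, p4) → 88.6681
  f19: (p11, p3, p15) → 29.7423
  f20: (p11, p3, p0) → 3.8792
  f21: (p11, p2, p15) → 45.5291
  f22: (p11, p2, p0) → 26.8864
Σ area = 1375.250

Euler characteristic 13−33+22 = 2 ✓

facets=22 area=1375.250


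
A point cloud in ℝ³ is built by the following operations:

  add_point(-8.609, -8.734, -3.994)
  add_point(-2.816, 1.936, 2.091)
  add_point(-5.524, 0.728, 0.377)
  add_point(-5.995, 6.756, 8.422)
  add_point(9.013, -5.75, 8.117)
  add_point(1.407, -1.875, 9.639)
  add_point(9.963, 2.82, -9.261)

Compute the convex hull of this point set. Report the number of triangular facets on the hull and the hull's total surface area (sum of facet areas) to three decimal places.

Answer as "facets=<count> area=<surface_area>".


6 of the 7 inputs are extreme points: [0, 2, 3, 4, 5, 6].

Per-facet area ½‖(b−a)×(c−a)‖:
  f1: (p5, p3, p0) → 103.1746
  f2: (p4, p6, p0) → 191.7969
  f3: (p4, p5, p0) → 77.8146
  f4: (p4, p3, p6) → 184.3809
  f5: (p4, p5, p3) → 22.9470
  f6: (p2, p6, p0) → 98.9741
  f7: (p2, p3, p0) → 30.5419
  f8: (p2, p3, p6) → 85.0401
Σ area = 794.670

Euler: V−E+F = 6−12+8 = 2.

facets=8 area=794.670


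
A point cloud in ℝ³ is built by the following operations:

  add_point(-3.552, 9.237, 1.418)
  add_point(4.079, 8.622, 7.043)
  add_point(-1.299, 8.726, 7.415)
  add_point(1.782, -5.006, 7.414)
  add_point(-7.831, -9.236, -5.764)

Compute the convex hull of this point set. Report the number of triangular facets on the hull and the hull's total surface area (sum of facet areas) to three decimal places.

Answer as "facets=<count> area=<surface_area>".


Points on the hull: [0, 1, 2, 3, 4] (5 of 5).

Area of each hull facet:
  f1: (p0, p1, p4) → 91.2418
  f2: (p2, p0, p4) → 61.4578
  f3: (p2, p0, p1) → 16.5977
  f4: (p3, p1, p4) → 110.3117
  f5: (p3, p2, p4) → 117.7184
  f6: (p3, p2, p1) → 36.8582
Σ area = 434.186

Check V−E+F: 5 − 9 + 6 = 2.

facets=6 area=434.186


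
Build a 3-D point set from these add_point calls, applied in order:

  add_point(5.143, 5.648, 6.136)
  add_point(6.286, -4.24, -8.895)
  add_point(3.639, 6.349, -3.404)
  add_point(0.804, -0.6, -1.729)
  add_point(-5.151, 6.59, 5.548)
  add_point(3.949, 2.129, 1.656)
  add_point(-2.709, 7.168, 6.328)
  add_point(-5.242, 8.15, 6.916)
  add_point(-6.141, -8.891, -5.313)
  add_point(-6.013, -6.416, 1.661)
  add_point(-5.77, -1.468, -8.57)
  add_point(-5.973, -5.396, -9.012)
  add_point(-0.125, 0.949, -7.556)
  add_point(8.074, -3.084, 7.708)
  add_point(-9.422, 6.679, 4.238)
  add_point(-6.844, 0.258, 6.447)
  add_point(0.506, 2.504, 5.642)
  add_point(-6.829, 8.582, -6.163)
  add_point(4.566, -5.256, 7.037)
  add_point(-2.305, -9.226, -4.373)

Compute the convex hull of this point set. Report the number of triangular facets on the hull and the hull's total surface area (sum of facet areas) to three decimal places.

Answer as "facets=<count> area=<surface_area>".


facets=24 area=1036.035

Points on the hull: [0, 1, 2, 7, 8, 9, 10, 11, 13, 14, 15, 17, 18, 19] (14 of 20).

Area of each hull facet:
  f1: (p0, p1, p13) → 77.4793
  f2: (p15, p9, p14) → 24.5441
  f3: (p18, p9, p19) → 45.3892
  f4: (p18, p1, p13) → 33.5377
  f5: (p18, p1, p19) → 74.6101
  f6: (p18, p15, p13) → 22.3780
  f7: (p18, p15, p9) → 47.6383
  f8: (p11, p17, p14) → 77.7487
  f9: (p7, p17, p14) → 27.2734
  f10: (p7, p15, p14) → 18.4509
  f11: (p7, p0, p13) → 43.0372
  f12: (p7, p15, p13) → 61.8624
  f13: (p2, p1, p17) → 65.0547
  f14: (p2, p0, p1) → 55.4939
  f15: (p2, p7, p17) → 67.7321
  f16: (p2, p7, p0) → 51.6182
  f17: (p8, p9, p19) → 14.3349
  f18: (p8, p1, p19) → 16.8858
  f19: (p8, p11, p1) → 31.2214
  f20: (p8, p9, p14) → 44.4387
  f21: (p8, p11, p14) → 46.3291
  f22: (p10, p1, p17) → 60.8513
  f23: (p10, p11, p17) → 4.0150
  f24: (p10, p11, p1) → 24.1107
Σ area = 1036.035

Euler characteristic 14−36+24 = 2 ✓


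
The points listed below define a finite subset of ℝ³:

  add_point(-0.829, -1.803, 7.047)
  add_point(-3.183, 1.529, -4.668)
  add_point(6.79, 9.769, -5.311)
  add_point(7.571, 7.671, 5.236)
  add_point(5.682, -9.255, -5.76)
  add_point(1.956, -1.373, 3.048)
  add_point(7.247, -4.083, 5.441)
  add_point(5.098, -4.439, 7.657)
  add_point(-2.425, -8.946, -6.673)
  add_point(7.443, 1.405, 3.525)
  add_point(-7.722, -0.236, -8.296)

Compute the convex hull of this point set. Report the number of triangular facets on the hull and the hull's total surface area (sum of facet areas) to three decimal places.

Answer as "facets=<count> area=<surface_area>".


facets=14 area=804.065

Hull vertices (9/11): indices [0, 2, 3, 4, 6, 7, 8, 9, 10].

Per-facet area ½‖(b−a)×(c−a)‖:
  f1: (p2, p3, p10) → 95.7580
  f2: (p2, p4, p10) → 135.0603
  f3: (p0, p3, p10) → 107.7653
  f4: (p8, p4, p10) → 34.9369
  f5: (p8, p0, p10) → 78.6993
  f6: (p7, p0, p3) → 39.9454
  f7: (p7, p8, p4) → 58.1611
  f8: (p7, p8, p0) → 50.6550
  f9: (p6, p7, p3) → 18.0758
  f10: (p6, p7, p4) → 16.6472
  f11: (p9, p2, p4) → 86.7375
  f12: (p9, p6, p4) → 35.9846
  f13: (p9, p2, p3) → 34.9341
  f14: (p9, p6, p3) → 10.7050
Σ area = 804.065

Euler characteristic 9−21+14 = 2 ✓


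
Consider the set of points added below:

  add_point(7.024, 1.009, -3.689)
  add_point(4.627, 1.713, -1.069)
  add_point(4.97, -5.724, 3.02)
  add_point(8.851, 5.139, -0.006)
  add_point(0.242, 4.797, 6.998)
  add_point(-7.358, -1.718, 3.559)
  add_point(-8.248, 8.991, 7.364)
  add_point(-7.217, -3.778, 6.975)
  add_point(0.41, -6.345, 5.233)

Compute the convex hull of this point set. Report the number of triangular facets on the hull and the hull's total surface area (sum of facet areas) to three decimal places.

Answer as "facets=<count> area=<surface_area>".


Hull vertices (8/9): indices [0, 2, 3, 4, 5, 6, 7, 8].

Triangle areas on the boundary:
  f1: (p0, p3, p6) → 55.0858
  f2: (p5, p0, p6) → 92.9356
  f3: (p4, p3, p6) → 37.2933
  f4: (p2, p0, p3) → 28.1263
  f5: (p2, p4, p3) → 59.4414
  f6: (p2, p4, p8) → 28.7845
  f7: (p2, p5, p8) → 18.5262
  f8: (p2, p5, p0) → 63.0729
  f9: (p7, p5, p6) → 22.2826
  f10: (p7, p5, p8) → 16.4315
  f11: (p7, p4, p6) → 52.0852
  f12: (p7, p4, p8) → 43.4261
Σ area = 517.491

Euler: V−E+F = 8−18+12 = 2.

facets=12 area=517.491


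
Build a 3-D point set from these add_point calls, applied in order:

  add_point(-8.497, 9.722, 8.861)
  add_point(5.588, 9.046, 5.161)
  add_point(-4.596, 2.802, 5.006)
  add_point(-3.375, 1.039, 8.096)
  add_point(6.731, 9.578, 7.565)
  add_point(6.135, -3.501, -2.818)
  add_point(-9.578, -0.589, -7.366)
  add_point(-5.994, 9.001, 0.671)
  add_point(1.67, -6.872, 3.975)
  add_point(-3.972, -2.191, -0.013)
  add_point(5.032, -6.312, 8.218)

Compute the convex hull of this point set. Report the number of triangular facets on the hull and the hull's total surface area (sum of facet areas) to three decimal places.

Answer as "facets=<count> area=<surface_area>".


facets=14 area=846.115

Hull vertices (9/11): indices [0, 1, 3, 4, 5, 6, 7, 8, 10].

Area of each hull facet:
  f1: (p5, p8, p6) → 71.6108
  f2: (p7, p0, p6) → 45.9520
  f3: (p7, p0, p4) → 60.9685
  f4: (p3, p8, p6) → 82.7253
  f5: (p3, p0, p6) → 84.5679
  f6: (p1, p5, p4) → 15.7698
  f7: (p1, p7, p4) → 11.8145
  f8: (p1, p5, p6) → 123.5309
  f9: (p1, p7, p6) → 70.8024
  f10: (p10, p0, p4) → 121.6113
  f11: (p10, p3, p0) → 18.3290
  f12: (p10, p3, p8) → 27.7762
  f13: (p10, p5, p4) → 87.4630
  f14: (p10, p5, p8) → 23.1933
Σ area = 846.115

Euler: V−E+F = 9−21+14 = 2.


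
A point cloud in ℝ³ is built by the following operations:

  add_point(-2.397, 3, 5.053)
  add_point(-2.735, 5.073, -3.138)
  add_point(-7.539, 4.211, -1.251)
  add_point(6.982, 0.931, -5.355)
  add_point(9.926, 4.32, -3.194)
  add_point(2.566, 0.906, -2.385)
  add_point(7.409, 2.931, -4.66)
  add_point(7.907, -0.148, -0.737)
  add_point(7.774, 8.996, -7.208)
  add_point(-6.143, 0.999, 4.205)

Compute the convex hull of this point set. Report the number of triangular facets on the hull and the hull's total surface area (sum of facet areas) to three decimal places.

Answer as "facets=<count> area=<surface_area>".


Hull vertices (9/10): indices [0, 1, 2, 3, 4, 5, 7, 8, 9].

Facet areas (half cross-product norm):
  f1: (p0, p8, p2) → 68.1161
  f2: (p0, p8, p4) → 48.1658
  f3: (p3, p8, p4) → 16.2553
  f4: (p1, p8, p2) → 5.2687
  f5: (p1, p3, p2) → 15.4363
  f6: (p1, p3, p8) → 43.5417
  f7: (p9, p0, p2) → 13.9339
  f8: (p5, p3, p2) → 15.3506
  f9: (p5, p9, p2) → 33.3981
  f10: (p7, p9, p0) → 22.6703
  f11: (p7, p0, p4) → 31.8594
  f12: (p7, p3, p4) → 11.1542
  f13: (p7, p5, p3) → 11.9158
  f14: (p7, p5, p9) → 25.4015
Σ area = 362.468

Euler: V−E+F = 9−21+14 = 2.

facets=14 area=362.468


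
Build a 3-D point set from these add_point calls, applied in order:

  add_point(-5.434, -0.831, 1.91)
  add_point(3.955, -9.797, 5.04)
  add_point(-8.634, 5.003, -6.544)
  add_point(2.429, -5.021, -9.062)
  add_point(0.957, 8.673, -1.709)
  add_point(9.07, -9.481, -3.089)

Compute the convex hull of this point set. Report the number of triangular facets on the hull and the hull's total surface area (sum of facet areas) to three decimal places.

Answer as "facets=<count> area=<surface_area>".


Points on the hull: [0, 1, 2, 3, 4, 5] (6 of 6).

Facet areas (half cross-product norm):
  f1: (p1, p4, p5) → 92.8446
  f2: (p0, p4, p2) → 55.6694
  f3: (p0, p1, p4) → 78.0927
  f4: (p3, p4, p2) → 81.0320
  f5: (p3, p4, p5) → 76.7634
  f6: (p3, p1, p5) → 47.2974
  f7: (p3, p0, p2) → 72.9044
  f8: (p3, p0, p1) → 86.1534
Σ area = 590.757

Euler characteristic 6−12+8 = 2 ✓

facets=8 area=590.757


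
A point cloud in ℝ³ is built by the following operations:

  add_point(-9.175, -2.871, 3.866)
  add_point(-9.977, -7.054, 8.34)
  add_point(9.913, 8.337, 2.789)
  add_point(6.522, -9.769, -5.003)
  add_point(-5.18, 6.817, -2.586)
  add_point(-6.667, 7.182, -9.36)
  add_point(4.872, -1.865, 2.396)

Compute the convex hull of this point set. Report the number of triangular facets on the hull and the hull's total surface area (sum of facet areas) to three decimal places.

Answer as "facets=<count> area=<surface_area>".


facets=10 area=858.779

Hull vertices (7/7): indices [0, 1, 2, 3, 4, 5, 6].

Facet areas (half cross-product norm):
  f1: (p5, p3, p1) → 210.6869
  f2: (p5, p3, p2) → 187.1054
  f3: (p4, p2, p1) → 146.2047
  f4: (p4, p5, p2) → 47.6791
  f5: (p6, p2, p1) → 72.3160
  f6: (p6, p3, p1) → 91.0478
  f7: (p6, p3, p2) → 49.7265
  f8: (p0, p5, p1) → 5.3230
  f9: (p0, p4, p1) → 11.2773
  f10: (p0, p4, p5) → 37.4120
Σ area = 858.779

Euler characteristic 7−15+10 = 2 ✓


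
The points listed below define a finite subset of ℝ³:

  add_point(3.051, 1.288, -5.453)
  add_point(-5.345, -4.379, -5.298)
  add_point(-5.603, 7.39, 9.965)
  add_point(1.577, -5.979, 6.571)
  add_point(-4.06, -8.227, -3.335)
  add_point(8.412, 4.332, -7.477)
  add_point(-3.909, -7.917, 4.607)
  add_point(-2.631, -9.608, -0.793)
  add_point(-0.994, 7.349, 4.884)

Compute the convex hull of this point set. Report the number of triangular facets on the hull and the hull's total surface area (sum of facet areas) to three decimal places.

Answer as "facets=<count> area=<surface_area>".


Extreme-point indices: [1, 2, 3, 4, 5, 6, 7, 8] — 8 of 9 on the boundary.

Area of each hull facet:
  f1: (p3, p7, p5) → 84.3064
  f2: (p8, p3, p2) → 46.8778
  f3: (p8, p3, p5) → 106.0027
  f4: (p8, p1, p2) → 52.9353
  f5: (p8, p1, p5) → 112.5360
  f6: (p6, p3, p2) → 47.6229
  f7: (p6, p3, p7) → 17.4772
  f8: (p6, p1, p2) → 86.5296
  f9: (p4, p6, p7) → 8.0446
  f10: (p4, p6, p1) → 16.3606
  f11: (p4, p7, p5) → 28.8926
  f12: (p4, p1, p5) → 35.6266
Σ area = 643.212

Euler: V−E+F = 8−18+12 = 2.

facets=12 area=643.212


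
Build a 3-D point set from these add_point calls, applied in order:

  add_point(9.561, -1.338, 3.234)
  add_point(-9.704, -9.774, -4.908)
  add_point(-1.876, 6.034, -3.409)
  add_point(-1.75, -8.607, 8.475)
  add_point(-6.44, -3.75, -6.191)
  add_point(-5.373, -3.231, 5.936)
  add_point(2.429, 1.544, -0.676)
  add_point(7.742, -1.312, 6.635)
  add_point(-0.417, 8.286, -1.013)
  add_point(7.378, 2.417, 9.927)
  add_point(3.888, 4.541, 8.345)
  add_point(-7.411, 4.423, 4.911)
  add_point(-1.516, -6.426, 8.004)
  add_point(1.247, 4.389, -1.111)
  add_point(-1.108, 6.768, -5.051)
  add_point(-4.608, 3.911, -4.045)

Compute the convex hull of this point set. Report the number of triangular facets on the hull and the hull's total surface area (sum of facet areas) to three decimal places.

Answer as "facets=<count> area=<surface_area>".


12 of the 16 inputs are extreme points: [0, 1, 3, 4, 5, 7, 8, 9, 10, 11, 14, 15].

Triangle areas on the boundary:
  f1: (p9, p8, p0) → 55.9307
  f2: (p14, p8, p0) → 31.3189
  f3: (p14, p11, p8) → 20.6970
  f4: (p3, p0, p1) → 111.7527
  f5: (p3, p11, p9) → 96.0017
  f6: (p10, p9, p8) → 14.8175
  f7: (p10, p11, p8) → 50.7474
  f8: (p10, p11, p9) → 13.1010
  f9: (p15, p11, p1) → 68.7415
  f10: (p15, p14, p11) → 19.9444
  f11: (p7, p9, p0) → 7.5353
  f12: (p7, p3, p0) → 20.2353
  f13: (p7, p3, p9) → 28.8801
  f14: (p5, p11, p1) → 51.2834
  f15: (p5, p3, p1) → 46.4216
  f16: (p5, p3, p11) → 10.9243
  f17: (p4, p15, p1) → 14.1468
  f18: (p4, p15, p14) → 13.6443
  f19: (p4, p0, p1) → 59.2679
  f20: (p4, p14, p0) → 92.8376
Σ area = 828.229

Euler characteristic 12−30+20 = 2 ✓

facets=20 area=828.229


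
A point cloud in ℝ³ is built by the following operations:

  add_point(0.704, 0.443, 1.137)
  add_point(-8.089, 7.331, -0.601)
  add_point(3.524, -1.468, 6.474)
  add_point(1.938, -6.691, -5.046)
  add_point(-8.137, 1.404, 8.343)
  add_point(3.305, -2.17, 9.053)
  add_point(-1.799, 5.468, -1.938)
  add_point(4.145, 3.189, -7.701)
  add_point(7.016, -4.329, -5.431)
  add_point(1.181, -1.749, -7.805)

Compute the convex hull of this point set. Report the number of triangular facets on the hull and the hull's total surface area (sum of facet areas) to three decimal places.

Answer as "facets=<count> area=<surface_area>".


facets=14 area=586.518

9 of the 10 inputs are extreme points: [1, 2, 3, 4, 5, 6, 7, 8, 9].

Triangle areas on the boundary:
  f1: (p5, p1, p4) → 62.9936
  f2: (p3, p1, p4) → 93.0692
  f3: (p3, p5, p4) → 89.1493
  f4: (p3, p5, p8) → 41.2875
  f5: (p2, p5, p8) → 8.6318
  f6: (p2, p7, p8) → 53.1827
  f7: (p2, p7, p5) → 1.3078
  f8: (p6, p5, p1) → 45.2664
  f9: (p6, p7, p1) → 14.7544
  f10: (p6, p7, p5) → 61.0062
  f11: (p9, p3, p1) → 39.2363
  f12: (p9, p7, p1) → 41.7756
  f13: (p9, p3, p8) → 15.3993
  f14: (p9, p7, p8) → 19.4582
Σ area = 586.518

Check V−E+F: 9 − 21 + 14 = 2.


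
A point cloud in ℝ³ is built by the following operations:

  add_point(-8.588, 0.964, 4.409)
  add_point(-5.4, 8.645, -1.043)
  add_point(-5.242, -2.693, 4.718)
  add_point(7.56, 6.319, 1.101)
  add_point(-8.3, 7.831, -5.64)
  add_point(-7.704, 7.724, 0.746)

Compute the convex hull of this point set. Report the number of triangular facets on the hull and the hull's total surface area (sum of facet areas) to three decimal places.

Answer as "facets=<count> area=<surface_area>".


facets=8 area=313.312

Extreme-point indices: [0, 1, 2, 3, 4, 5] — 6 of 6 on the boundary.

Facet areas (half cross-product norm):
  f1: (p2, p3, p0) → 39.6594
  f2: (p2, p4, p0) → 26.9864
  f3: (p2, p4, p3) → 111.8396
  f4: (p5, p3, p0) → 59.3166
  f5: (p5, p4, p0) → 21.8414
  f6: (p1, p4, p3) → 28.7274
  f7: (p1, p5, p3) → 16.5449
  f8: (p1, p5, p4) → 8.3965
Σ area = 313.312

Euler: V−E+F = 6−12+8 = 2.


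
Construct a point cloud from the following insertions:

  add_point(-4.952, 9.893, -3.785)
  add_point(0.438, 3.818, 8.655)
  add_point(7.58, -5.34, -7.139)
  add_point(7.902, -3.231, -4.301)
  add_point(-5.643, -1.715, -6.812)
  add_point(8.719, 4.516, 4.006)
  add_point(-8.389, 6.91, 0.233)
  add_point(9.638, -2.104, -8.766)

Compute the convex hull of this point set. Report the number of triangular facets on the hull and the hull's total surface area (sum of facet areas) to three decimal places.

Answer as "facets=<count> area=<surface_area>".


8 of the 8 inputs are extreme points: [0, 1, 2, 3, 4, 5, 6, 7].

Facet areas (half cross-product norm):
  f1: (p1, p0, p6) → 37.6704
  f2: (p4, p0, p6) → 34.2945
  f3: (p4, p0, p7) → 92.5858
  f4: (p4, p1, p6) → 72.0581
  f5: (p5, p0, p7) → 117.0682
  f6: (p5, p1, p0) → 70.1943
  f7: (p2, p4, p7) → 27.4216
  f8: (p2, p4, p1) → 116.8911
  f9: (p3, p5, p1) → 52.5839
  f10: (p3, p2, p1) → 15.9753
  f11: (p3, p5, p7) → 24.5726
  f12: (p3, p2, p7) → 7.2548
Σ area = 668.570

Euler characteristic 8−18+12 = 2 ✓

facets=12 area=668.570


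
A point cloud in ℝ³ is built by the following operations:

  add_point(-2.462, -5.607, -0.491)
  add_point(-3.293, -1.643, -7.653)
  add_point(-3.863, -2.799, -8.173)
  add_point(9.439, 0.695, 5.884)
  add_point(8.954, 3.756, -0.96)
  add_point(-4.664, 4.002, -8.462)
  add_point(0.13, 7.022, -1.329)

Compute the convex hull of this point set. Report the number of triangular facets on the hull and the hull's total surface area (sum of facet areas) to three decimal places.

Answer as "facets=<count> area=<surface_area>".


facets=8 area=402.303

6 of the 7 inputs are extreme points: [0, 2, 3, 4, 5, 6].

Per-facet area ½‖(b−a)×(c−a)‖:
  f1: (p6, p0, p5) → 54.4580
  f2: (p6, p0, p3) → 80.6354
  f3: (p2, p0, p5) → 26.1317
  f4: (p4, p0, p3) → 53.9062
  f5: (p4, p2, p0) → 60.8953
  f6: (p4, p2, p5) → 52.7766
  f7: (p4, p6, p5) → 39.1400
  f8: (p4, p6, p3) → 34.3601
Σ area = 402.303

Euler characteristic 6−12+8 = 2 ✓


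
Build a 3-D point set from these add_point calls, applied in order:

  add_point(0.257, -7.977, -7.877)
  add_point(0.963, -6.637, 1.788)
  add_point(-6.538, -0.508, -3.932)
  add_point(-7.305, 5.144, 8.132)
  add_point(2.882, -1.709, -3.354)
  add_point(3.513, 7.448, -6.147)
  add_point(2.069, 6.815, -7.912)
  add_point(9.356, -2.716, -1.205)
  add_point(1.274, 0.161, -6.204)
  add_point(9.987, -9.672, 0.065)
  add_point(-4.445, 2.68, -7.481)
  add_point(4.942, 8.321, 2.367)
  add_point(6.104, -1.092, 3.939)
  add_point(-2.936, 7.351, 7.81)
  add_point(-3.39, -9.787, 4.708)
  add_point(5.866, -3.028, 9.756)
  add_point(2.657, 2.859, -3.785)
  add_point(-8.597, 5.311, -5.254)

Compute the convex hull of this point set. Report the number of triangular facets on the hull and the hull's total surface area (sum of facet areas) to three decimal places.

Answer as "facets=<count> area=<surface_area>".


facets=22 area=1090.351

Hull vertices (13/18): indices [0, 2, 3, 5, 6, 7, 9, 10, 11, 13, 14, 15, 17].

Per-facet area ½‖(b−a)×(c−a)‖:
  f1: (p3, p14, p17) → 104.5854
  f2: (p2, p14, p17) → 20.1932
  f3: (p13, p3, p17) → 32.9832
  f4: (p0, p7, p9) → 42.7490
  f5: (p0, p7, p6) → 79.9537
  f6: (p0, p14, p9) → 76.7161
  f7: (p0, p2, p14) → 64.9063
  f8: (p0, p2, p17) → 22.1031
  f9: (p15, p3, p14) → 90.1240
  f10: (p15, p13, p3) → 32.8817
  f11: (p15, p14, p9) → 72.8286
  f12: (p15, p13, p11) → 61.5138
  f13: (p15, p7, p9) → 40.2515
  f14: (p15, p7, p11) → 66.6856
  f15: (p5, p7, p11) → 51.1396
  f16: (p5, p7, p6) → 14.0677
  f17: (p5, p6, p17) → 11.7625
  f18: (p5, p13, p17) → 83.2125
  f19: (p5, p13, p11) → 38.0859
  f20: (p10, p6, p17) → 19.0109
  f21: (p10, p0, p17) → 20.0559
  f22: (p10, p0, p6) → 44.5412
Σ area = 1090.351

Euler: V−E+F = 13−33+22 = 2.


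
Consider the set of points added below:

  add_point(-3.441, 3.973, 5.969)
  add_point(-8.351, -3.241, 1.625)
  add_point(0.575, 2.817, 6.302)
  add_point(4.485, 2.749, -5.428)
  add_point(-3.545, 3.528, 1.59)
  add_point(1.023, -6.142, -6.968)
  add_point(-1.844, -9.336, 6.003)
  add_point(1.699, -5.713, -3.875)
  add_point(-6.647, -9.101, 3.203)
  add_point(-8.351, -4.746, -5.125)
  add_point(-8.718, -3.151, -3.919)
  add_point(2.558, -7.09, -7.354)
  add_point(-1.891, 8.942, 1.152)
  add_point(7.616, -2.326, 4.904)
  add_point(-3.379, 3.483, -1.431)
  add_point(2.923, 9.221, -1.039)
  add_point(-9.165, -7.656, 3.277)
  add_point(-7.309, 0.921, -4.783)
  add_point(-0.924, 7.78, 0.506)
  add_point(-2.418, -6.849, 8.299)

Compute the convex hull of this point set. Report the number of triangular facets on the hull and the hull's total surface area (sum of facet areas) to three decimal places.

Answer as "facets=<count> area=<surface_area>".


Points on the hull: [0, 1, 2, 3, 6, 8, 9, 10, 11, 12, 13, 15, 16, 17, 19] (15 of 20).

Triangle areas on the boundary:
  f1: (p9, p17, p11) → 32.8117
  f2: (p9, p8, p16) → 12.9425
  f3: (p9, p8, p11) → 54.0974
  f4: (p3, p17, p15) → 47.4221
  f5: (p3, p17, p11) → 57.7317
  f6: (p3, p15, p13) → 47.4117
  f7: (p3, p11, p13) → 59.7007
  f8: (p2, p15, p13) → 44.1381
  f9: (p1, p0, p16) → 18.3878
  f10: (p12, p17, p15) → 29.0769
  f11: (p12, p2, p15) → 22.1686
  f12: (p12, p2, p0) → 14.8554
  f13: (p12, p1, p17) → 43.7769
  f14: (p12, p1, p0) → 32.6785
  f15: (p19, p2, p13) → 43.6673
  f16: (p19, p0, p16) → 46.7071
  f17: (p19, p2, p0) → 21.6195
  f18: (p10, p9, p17) → 3.7236
  f19: (p10, p1, p17) → 11.9879
  f20: (p10, p9, p16) → 8.6021
  f21: (p10, p1, p16) → 12.4592
  f22: (p6, p11, p13) → 76.1089
  f23: (p6, p19, p13) → 19.7377
  f24: (p6, p8, p11) → 38.7258
  f25: (p6, p8, p16) → 5.2835
  f26: (p6, p19, p16) → 13.6753
Σ area = 819.498

Euler: V−E+F = 15−39+26 = 2.

facets=26 area=819.498


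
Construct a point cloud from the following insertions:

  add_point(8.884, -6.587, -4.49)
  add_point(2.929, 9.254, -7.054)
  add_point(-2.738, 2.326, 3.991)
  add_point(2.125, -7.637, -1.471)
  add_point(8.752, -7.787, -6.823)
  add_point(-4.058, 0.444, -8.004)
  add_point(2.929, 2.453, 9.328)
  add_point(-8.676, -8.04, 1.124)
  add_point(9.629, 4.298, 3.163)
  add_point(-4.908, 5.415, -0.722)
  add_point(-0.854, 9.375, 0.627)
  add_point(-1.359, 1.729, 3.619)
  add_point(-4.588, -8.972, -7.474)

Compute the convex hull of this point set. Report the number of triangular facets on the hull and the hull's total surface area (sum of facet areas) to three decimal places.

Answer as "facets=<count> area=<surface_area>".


facets=20 area=942.829

Points on the hull: [0, 1, 2, 3, 4, 5, 6, 7, 8, 9, 10, 12] (12 of 13).

Area of each hull facet:
  f1: (p6, p10, p8) → 50.5403
  f2: (p5, p12, p7) → 45.1669
  f3: (p2, p6, p7) → 40.6874
  f4: (p2, p6, p10) → 31.1135
  f5: (p4, p5, p12) → 62.6917
  f6: (p9, p5, p7) → 57.1438
  f7: (p9, p2, p7) → 36.9861
  f8: (p9, p2, p10) → 17.5277
  f9: (p0, p6, p8) → 60.9077
  f10: (p0, p4, p8) → 8.1183
  f11: (p1, p4, p5) → 85.6914
  f12: (p1, p9, p10) → 24.8401
  f13: (p1, p9, p5) → 44.6830
  f14: (p1, p10, p8) → 49.9674
  f15: (p1, p4, p8) → 100.6886
  f16: (p3, p0, p4) → 9.5107
  f17: (p3, p12, p7) → 41.6483
  f18: (p3, p4, p12) → 38.3017
  f19: (p3, p6, p7) → 81.9069
  f20: (p3, p0, p6) → 54.7076
Σ area = 942.829

Euler: V−E+F = 12−30+20 = 2.
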